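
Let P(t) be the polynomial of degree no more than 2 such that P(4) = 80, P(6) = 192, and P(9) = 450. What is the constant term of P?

0

Write P(t) = at^2 + bt + c. Substituting each data point gives a linear system:
  16a + 4b + c = 80
  36a + 6b + c = 192
  81a + 9b + c = 450
Solving the system yields a = 6, b = -4, c = 0.
So P(t) = 6t^2 - 4t.
The constant term is 0.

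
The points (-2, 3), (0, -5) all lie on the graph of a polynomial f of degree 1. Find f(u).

f(u) = -4u - 5

Using the Lagrange interpolation formula with nodes -2, 0:
  L_0(u) = u / -2
  L_1(u) = (u + 2) / 2
Then f(u) = 3·L_0(u) - 5·L_1(u).
Expanding and collecting terms gives f(u) = -4u - 5.
Check: f(-2) = 3. ✓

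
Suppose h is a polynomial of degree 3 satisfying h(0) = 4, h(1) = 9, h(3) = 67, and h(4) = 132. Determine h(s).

Write h(s) = as^3 + bs^2 + cs + d. Substituting each data point gives a linear system:
  d = 4
  a + b + c + d = 9
  27a + 9b + 3c + d = 67
  64a + 16b + 4c + d = 132
Solving the system yields a = 1, b = 4, c = 0, d = 4.
So h(s) = s^3 + 4s^2 + 4.
Check: h(3) = 67. ✓

h(s) = s^3 + 4s^2 + 4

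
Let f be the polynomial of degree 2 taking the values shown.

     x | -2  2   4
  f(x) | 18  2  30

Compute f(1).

Write f(x) = ax^2 + bx + c. Substituting each data point gives a linear system:
  4a - 2b + c = 18
  4a + 2b + c = 2
  16a + 4b + c = 30
Solving the system yields a = 3, b = -4, c = -2.
So f(x) = 3x^2 - 4x - 2.
Then f(1) = -3.

-3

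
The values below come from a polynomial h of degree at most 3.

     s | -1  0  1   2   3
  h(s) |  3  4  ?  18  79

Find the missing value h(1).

The 4 known points determine the degree-3 polynomial uniquely.
Write h(s) = as^3 + bs^2 + cs + d. Substituting each data point gives a linear system:
  -a + b - c + d = 3
  d = 4
  8a + 4b + 2c + d = 18
  27a + 9b + 3c + d = 79
Solving the system yields a = 4, b = -2, c = -5, d = 4.
So h(s) = 4s^3 - 2s^2 - 5s + 4.
Then h(1) = 1.

1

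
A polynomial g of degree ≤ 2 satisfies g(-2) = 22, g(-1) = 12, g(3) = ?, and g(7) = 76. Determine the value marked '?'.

12

The 3 known points determine the degree-2 polynomial uniquely.
Write g(t) = at^2 + bt + c. Substituting each data point gives a linear system:
  4a - 2b + c = 22
  a - b + c = 12
  49a + 7b + c = 76
Solving the system yields a = 2, b = -4, c = 6.
So g(t) = 2t² - 4t + 6.
Then g(3) = 12.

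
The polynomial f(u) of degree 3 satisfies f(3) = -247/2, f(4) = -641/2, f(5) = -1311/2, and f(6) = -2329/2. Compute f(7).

-3767/2

Forward differences of the values at u = 3, 4, 5, 6:
  f  : -247/2  -641/2  -1311/2  -2329/2
  Δ  : -197  -335  -509
  Δ^2: -138  -174
  Δ^3: -36
The third differences are constant, confirming degree 3.
Interpolating (Newton forward form) and evaluating at u = 7 gives f(7) = -3767/2.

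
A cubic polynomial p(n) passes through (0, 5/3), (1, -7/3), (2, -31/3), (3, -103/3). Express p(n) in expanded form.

Write p(n) = an^3 + bn^2 + cn + d. Substituting each data point gives a linear system:
  d = 5/3
  a + b + c + d = -7/3
  8a + 4b + 2c + d = -31/3
  27a + 9b + 3c + d = -103/3
Solving the system yields a = -2, b = 4, c = -6, d = 5/3.
So p(n) = -2n^3 + 4n^2 - 6n + 5/3.
Check: p(0) = 5/3. ✓

p(n) = -2n^3 + 4n^2 - 6n + 5/3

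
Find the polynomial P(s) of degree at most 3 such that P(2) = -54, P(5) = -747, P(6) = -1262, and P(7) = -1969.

Write P(s) = as^3 + bs^2 + cs + d. Substituting each data point gives a linear system:
  8a + 4b + 2c + d = -54
  125a + 25b + 5c + d = -747
  216a + 36b + 6c + d = -1262
  343a + 49b + 7c + d = -1969
Solving the system yields a = -5, b = -6, c = 6, d = -2.
So P(s) = -5s^3 - 6s^2 + 6s - 2.
Check: P(5) = -747. ✓

P(s) = -5s^3 - 6s^2 + 6s - 2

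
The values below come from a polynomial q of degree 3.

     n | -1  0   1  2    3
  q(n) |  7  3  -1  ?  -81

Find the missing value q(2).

-23

The 4 known points determine the degree-3 polynomial uniquely.
Write q(n) = an^3 + bn^2 + cn + d. Substituting each data point gives a linear system:
  -a + b - c + d = 7
  d = 3
  a + b + c + d = -1
  27a + 9b + 3c + d = -81
Solving the system yields a = -3, b = 0, c = -1, d = 3.
So q(n) = -3n^3 - n + 3.
Then q(2) = -23.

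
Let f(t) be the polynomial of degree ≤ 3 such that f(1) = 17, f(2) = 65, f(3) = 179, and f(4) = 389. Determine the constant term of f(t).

Write f(t) = at^3 + bt^2 + ct + d. Substituting each data point gives a linear system:
  a + b + c + d = 17
  8a + 4b + 2c + d = 65
  27a + 9b + 3c + d = 179
  64a + 16b + 4c + d = 389
Solving the system yields a = 5, b = 3, c = 4, d = 5.
So f(t) = 5t^3 + 3t^2 + 4t + 5.
The constant term is 5.

5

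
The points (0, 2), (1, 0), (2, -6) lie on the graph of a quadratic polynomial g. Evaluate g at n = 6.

-70

Using the Lagrange interpolation formula with nodes 0, 1, 2:
  L_0(n) = (n - 1)(n - 2) / 2
  L_1(n) = n(n - 2) / -1
  L_2(n) = n(n - 1) / 2
Then g(n) = 2·L_0(n) + 0·L_1(n) - 6·L_2(n).
Expanding and collecting terms gives g(n) = -2n² + 2.
Evaluating at n = 6: g(6) = -70.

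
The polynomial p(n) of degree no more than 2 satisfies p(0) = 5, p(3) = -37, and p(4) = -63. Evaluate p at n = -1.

Using the Lagrange interpolation formula with nodes 0, 3, 4:
  L_0(n) = (n - 3)(n - 4) / 12
  L_1(n) = n(n - 4) / -3
  L_2(n) = n(n - 3) / 4
Then p(n) = 5·L_0(n) - 37·L_1(n) - 63·L_2(n).
Expanding and collecting terms gives p(n) = -3n^2 - 5n + 5.
Evaluating at n = -1: p(-1) = 7.

7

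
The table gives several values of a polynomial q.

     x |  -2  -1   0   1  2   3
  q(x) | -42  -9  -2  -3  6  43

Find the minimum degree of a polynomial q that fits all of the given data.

Forward differences of the values at x = -2, -1, 0, 1, 2, 3:
  q  : -42  -9  -2  -3  6  43
  Δ  : 33  7  -1  9  37
  Δ^2: -26  -8  10  28
  Δ^3: 18  18  18
  Δ^4: 0  0
  Δ^5: 0
The third differences are constant (18) and nonzero, while all higher differences vanish, so the minimal degree is 3.

3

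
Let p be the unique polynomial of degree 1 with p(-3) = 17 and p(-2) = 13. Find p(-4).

21

Write p(t) = at + b. Substituting each data point gives a linear system:
  -3a + b = 17
  -2a + b = 13
Solving the system yields a = -4, b = 5.
So p(t) = -4t + 5.
Then p(-4) = 21.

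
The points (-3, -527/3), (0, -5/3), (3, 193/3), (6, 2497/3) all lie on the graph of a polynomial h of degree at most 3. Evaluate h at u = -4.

-1193/3

Write h(u) = au^3 + bu^2 + cu + d. Substituting each data point gives a linear system:
  -27a + 9b - 3c + d = -527/3
  d = -5/3
  27a + 9b + 3c + d = 193/3
  216a + 36b + 6c + d = 2497/3
Solving the system yields a = 5, b = -6, c = -5, d = -5/3.
So h(u) = 5u^3 - 6u^2 - 5u - 5/3.
Then h(-4) = -1193/3.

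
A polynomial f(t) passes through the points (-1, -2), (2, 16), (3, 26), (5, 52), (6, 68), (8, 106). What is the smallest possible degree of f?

2

Divided differences on the nodes -1, 2, 3, 5, 6, 8:
  order 0: -2  16  26  52  68  106
  order 1: 6  10  13  16  19
  order 2: 1  1  1  1
  order 3: 0  0  0
  order 4: 0  0
  order 5: 0
The order-2 divided differences are all 1 (nonzero) and every higher order vanishes, so the data lies on a polynomial of degree exactly 2.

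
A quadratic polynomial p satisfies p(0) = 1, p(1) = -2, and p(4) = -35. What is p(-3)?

Write p(u) = au^2 + bu + c. Substituting each data point gives a linear system:
  c = 1
  a + b + c = -2
  16a + 4b + c = -35
Solving the system yields a = -2, b = -1, c = 1.
So p(u) = -2u^2 - u + 1.
Then p(-3) = -14.

-14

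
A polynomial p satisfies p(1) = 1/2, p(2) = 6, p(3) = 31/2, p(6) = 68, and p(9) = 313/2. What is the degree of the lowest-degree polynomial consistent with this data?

Divided differences on the nodes 1, 2, 3, 6, 9:
  order 0: 1/2  6  31/2  68  313/2
  order 1: 11/2  19/2  35/2  59/2
  order 2: 2  2  2
  order 3: 0  0
  order 4: 0
The order-2 divided differences are all 2 (nonzero) and every higher order vanishes, so the data lies on a polynomial of degree exactly 2.

2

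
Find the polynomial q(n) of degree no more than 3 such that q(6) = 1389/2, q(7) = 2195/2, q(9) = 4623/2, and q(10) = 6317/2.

Write q(n) = an^3 + bn^2 + cn + d. Substituting each data point gives a linear system:
  216a + 36b + 6c + d = 1389/2
  343a + 49b + 7c + d = 2195/2
  729a + 81b + 9c + d = 4623/2
  1000a + 100b + 10c + d = 6317/2
Solving the system yields a = 3, b = 2, c = -4, d = -3/2.
So q(n) = 3n^3 + 2n^2 - 4n - 3/2.
Check: q(6) = 1389/2. ✓

q(n) = 3n^3 + 2n^2 - 4n - 3/2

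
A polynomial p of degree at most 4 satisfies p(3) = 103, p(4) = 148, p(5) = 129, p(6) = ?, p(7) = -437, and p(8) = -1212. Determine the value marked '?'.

On equispaced nodes a degree-4 polynomial has vanishing fifth forward difference, so
  - p(3) + 5·p(4) - 10·p(5) + 10·p(6) - 5·p(7) + p(8) = 0.
Substituting the known values and solving for p(6):
  10·p(6) = -320
  p(6) = -32.

-32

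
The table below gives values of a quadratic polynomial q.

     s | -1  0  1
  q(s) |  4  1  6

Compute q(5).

Using the Lagrange interpolation formula with nodes -1, 0, 1:
  L_0(s) = s(s - 1) / 2
  L_1(s) = (s + 1)(s - 1) / -1
  L_2(s) = (s + 1)s / 2
Then q(s) = 4·L_0(s) + 1·L_1(s) + 6·L_2(s).
Expanding and collecting terms gives q(s) = 4s² + s + 1.
Evaluating at s = 5: q(5) = 106.

106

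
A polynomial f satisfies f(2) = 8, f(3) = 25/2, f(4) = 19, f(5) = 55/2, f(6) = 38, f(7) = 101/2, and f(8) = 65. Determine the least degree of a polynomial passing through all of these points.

Forward differences of the values at t = 2, 3, 4, 5, 6, 7, 8:
  f  : 8  25/2  19  55/2  38  101/2  65
  Δ  : 9/2  13/2  17/2  21/2  25/2  29/2
  Δ^2: 2  2  2  2  2
  Δ^3: 0  0  0  0
  Δ^4: 0  0  0
  Δ^5: 0  0
  Δ^6: 0
The second differences are constant (2) and nonzero, while all higher differences vanish, so the minimal degree is 2.

2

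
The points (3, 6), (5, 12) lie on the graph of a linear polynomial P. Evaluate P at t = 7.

Using the Lagrange interpolation formula with nodes 3, 5:
  L_0(t) = (t - 5) / -2
  L_1(t) = (t - 3) / 2
Then P(t) = 6·L_0(t) + 12·L_1(t).
Expanding and collecting terms gives P(t) = 3t - 3.
Evaluating at t = 7: P(7) = 18.

18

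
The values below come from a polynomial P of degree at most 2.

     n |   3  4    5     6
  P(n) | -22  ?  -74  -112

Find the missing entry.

On equispaced nodes a degree-2 polynomial has vanishing third forward difference, so
  - P(3) + 3·P(4) - 3·P(5) + P(6) = 0.
Substituting the known values and solving for P(4):
  3·P(4) = -132
  P(4) = -44.

-44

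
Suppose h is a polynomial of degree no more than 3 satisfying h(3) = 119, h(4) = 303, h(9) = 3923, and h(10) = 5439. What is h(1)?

3

Using the Lagrange interpolation formula with nodes 3, 4, 9, 10:
  L_0(u) = (u - 4)(u - 9)(u - 10) / -42
  L_1(u) = (u - 3)(u - 9)(u - 10) / 30
  L_2(u) = (u - 3)(u - 4)(u - 10) / -30
  L_3(u) = (u - 3)(u - 4)(u - 9) / 42
Then h(u) = 119·L_0(u) + 303·L_1(u) + 3923·L_2(u) + 5439·L_3(u).
Expanding and collecting terms gives h(u) = 6u^3 - 6u^2 + 4u - 1.
Evaluating at u = 1: h(1) = 3.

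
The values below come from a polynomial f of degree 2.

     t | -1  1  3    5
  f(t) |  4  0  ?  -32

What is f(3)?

-12

On equispaced nodes a degree-2 polynomial has vanishing third forward difference, so
  - f(-1) + 3·f(1) - 3·f(3) + f(5) = 0.
Substituting the known values and solving for f(3):
  -3·f(3) = 36
  f(3) = -12.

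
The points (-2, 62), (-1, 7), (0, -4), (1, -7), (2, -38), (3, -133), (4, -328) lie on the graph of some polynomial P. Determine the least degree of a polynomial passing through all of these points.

3

Forward differences of the values at x = -2, -1, 0, 1, 2, 3, 4:
  P  : 62  7  -4  -7  -38  -133  -328
  Δ  : -55  -11  -3  -31  -95  -195
  Δ^2: 44  8  -28  -64  -100
  Δ^3: -36  -36  -36  -36
  Δ^4: 0  0  0
  Δ^5: 0  0
  Δ^6: 0
The third differences are constant (-36) and nonzero, while all higher differences vanish, so the minimal degree is 3.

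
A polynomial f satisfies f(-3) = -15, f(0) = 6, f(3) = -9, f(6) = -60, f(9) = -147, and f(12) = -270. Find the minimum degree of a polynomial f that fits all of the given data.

2

Forward differences of the values at n = -3, 0, 3, 6, 9, 12:
  f  : -15  6  -9  -60  -147  -270
  Δ  : 21  -15  -51  -87  -123
  Δ^2: -36  -36  -36  -36
  Δ^3: 0  0  0
  Δ^4: 0  0
  Δ^5: 0
The second differences are constant (-36) and nonzero, while all higher differences vanish, so the minimal degree is 2.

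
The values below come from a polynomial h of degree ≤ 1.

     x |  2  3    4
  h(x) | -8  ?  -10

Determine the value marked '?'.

The 2 known points determine the degree-1 polynomial uniquely.
Write h(x) = ax + b. Substituting each data point gives a linear system:
  2a + b = -8
  4a + b = -10
Solving the system yields a = -1, b = -6.
So h(x) = -x - 6.
Then h(3) = -9.

-9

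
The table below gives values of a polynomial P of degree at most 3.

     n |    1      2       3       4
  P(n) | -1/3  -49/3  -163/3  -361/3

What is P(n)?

Write P(n) = an^3 + bn^2 + cn + d. Substituting each data point gives a linear system:
  a + b + c + d = -1/3
  8a + 4b + 2c + d = -49/3
  27a + 9b + 3c + d = -163/3
  64a + 16b + 4c + d = -361/3
Solving the system yields a = -1, b = -5, c = 6, d = -1/3.
So P(n) = -n³ - 5n² + 6n - 1/3.
Check: P(1) = -1/3. ✓

P(n) = -n^3 - 5n^2 + 6n - 1/3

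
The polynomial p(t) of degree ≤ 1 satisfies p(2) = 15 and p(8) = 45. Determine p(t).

p(t) = 5t + 5

Using the Lagrange interpolation formula with nodes 2, 8:
  L_0(t) = (t - 8) / -6
  L_1(t) = (t - 2) / 6
Then p(t) = 15·L_0(t) + 45·L_1(t).
Expanding and collecting terms gives p(t) = 5t + 5.
Check: p(2) = 15. ✓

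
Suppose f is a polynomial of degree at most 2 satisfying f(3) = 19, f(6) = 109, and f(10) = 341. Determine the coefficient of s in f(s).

-6

Write f(s) = as^2 + bs + c. Substituting each data point gives a linear system:
  9a + 3b + c = 19
  36a + 6b + c = 109
  100a + 10b + c = 341
Solving the system yields a = 4, b = -6, c = 1.
So f(s) = 4s^2 - 6s + 1.
The coefficient of s is -6.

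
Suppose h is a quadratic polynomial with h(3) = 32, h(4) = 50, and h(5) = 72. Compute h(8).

Using the Lagrange interpolation formula with nodes 3, 4, 5:
  L_0(u) = (u - 4)(u - 5) / 2
  L_1(u) = (u - 3)(u - 5) / -1
  L_2(u) = (u - 3)(u - 4) / 2
Then h(u) = 32·L_0(u) + 50·L_1(u) + 72·L_2(u).
Expanding and collecting terms gives h(u) = 2u^2 + 4u + 2.
Evaluating at u = 8: h(8) = 162.

162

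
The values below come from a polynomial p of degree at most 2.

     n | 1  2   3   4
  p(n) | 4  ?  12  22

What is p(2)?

6

The 3 known points determine the degree-2 polynomial uniquely.
Write p(n) = an^2 + bn + c. Substituting each data point gives a linear system:
  a + b + c = 4
  9a + 3b + c = 12
  16a + 4b + c = 22
Solving the system yields a = 2, b = -4, c = 6.
So p(n) = 2n^2 - 4n + 6.
Then p(2) = 6.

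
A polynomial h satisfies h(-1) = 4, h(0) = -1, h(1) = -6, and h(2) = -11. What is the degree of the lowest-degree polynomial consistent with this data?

Forward differences of the values at u = -1, 0, 1, 2:
  h  : 4  -1  -6  -11
  Δ  : -5  -5  -5
  Δ^2: 0  0
  Δ^3: 0
The first differences are constant (-5) and nonzero, while all higher differences vanish, so the minimal degree is 1.

1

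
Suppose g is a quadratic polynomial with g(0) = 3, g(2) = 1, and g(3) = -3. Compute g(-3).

Write g(t) = at^2 + bt + c. Substituting each data point gives a linear system:
  c = 3
  4a + 2b + c = 1
  9a + 3b + c = -3
Solving the system yields a = -1, b = 1, c = 3.
So g(t) = -t^2 + t + 3.
Then g(-3) = -9.

-9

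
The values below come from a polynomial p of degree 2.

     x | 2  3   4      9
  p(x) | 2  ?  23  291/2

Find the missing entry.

21/2

The 3 known points determine the degree-2 polynomial uniquely.
Write p(x) = ax^2 + bx + c. Substituting each data point gives a linear system:
  4a + 2b + c = 2
  16a + 4b + c = 23
  81a + 9b + c = 291/2
Solving the system yields a = 2, b = -3/2, c = -3.
So p(x) = 2x^2 - (3/2)x - 3.
Then p(3) = 21/2.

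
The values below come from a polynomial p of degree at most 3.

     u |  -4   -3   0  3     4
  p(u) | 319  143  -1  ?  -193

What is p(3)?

-73

The 4 known points determine the degree-3 polynomial uniquely.
Write p(u) = au^3 + bu^2 + cu + d. Substituting each data point gives a linear system:
  -64a + 16b - 4c + d = 319
  -27a + 9b - 3c + d = 143
  d = -1
  64a + 16b + 4c + d = -193
Solving the system yields a = -4, b = 4, c = 0, d = -1.
So p(u) = -4u^3 + 4u^2 - 1.
Then p(3) = -73.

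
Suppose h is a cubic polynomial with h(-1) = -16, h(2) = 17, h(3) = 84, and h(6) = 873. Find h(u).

Using the Lagrange interpolation formula with nodes -1, 2, 3, 6:
  L_0(u) = (u - 2)(u - 3)(u - 6) / -84
  L_1(u) = (u + 1)(u - 3)(u - 6) / 12
  L_2(u) = (u + 1)(u - 2)(u - 6) / -12
  L_3(u) = (u + 1)(u - 2)(u - 3) / 84
Then h(u) = -16·L_0(u) + 17·L_1(u) + 84·L_2(u) + 873·L_3(u).
Expanding and collecting terms gives h(u) = 5u^3 - 6u^2 + 2u - 3.
Check: h(6) = 873. ✓

h(u) = 5u^3 - 6u^2 + 2u - 3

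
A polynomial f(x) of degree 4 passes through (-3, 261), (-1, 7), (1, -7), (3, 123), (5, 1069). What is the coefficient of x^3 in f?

Write f(x) = ax^4 + bx^3 + cx^2 + dx + e. Substituting each data point gives a linear system:
  81a - 27b + 9c - 3d + e = 261
  a - b + c - d + e = 7
  a + b + c + d + e = -7
  81a + 27b + 9c + 3d + e = 123
  625a + 125b + 25c + 5d + e = 1069
Solving the system yields a = 2, b = -2, c = 4, d = -5, e = -6.
So f(x) = 2x^4 - 2x^3 + 4x^2 - 5x - 6.
The coefficient of x^3 is -2.

-2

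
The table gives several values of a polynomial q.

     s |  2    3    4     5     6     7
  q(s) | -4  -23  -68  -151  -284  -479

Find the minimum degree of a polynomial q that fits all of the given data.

3

Forward differences of the values at s = 2, 3, 4, 5, 6, 7:
  q  : -4  -23  -68  -151  -284  -479
  Δ  : -19  -45  -83  -133  -195
  Δ^2: -26  -38  -50  -62
  Δ^3: -12  -12  -12
  Δ^4: 0  0
  Δ^5: 0
The third differences are constant (-12) and nonzero, while all higher differences vanish, so the minimal degree is 3.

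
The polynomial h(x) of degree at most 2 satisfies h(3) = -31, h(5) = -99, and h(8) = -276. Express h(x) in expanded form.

Write h(x) = ax^2 + bx + c. Substituting each data point gives a linear system:
  9a + 3b + c = -31
  25a + 5b + c = -99
  64a + 8b + c = -276
Solving the system yields a = -5, b = 6, c = -4.
So h(x) = -5x^2 + 6x - 4.
Check: h(8) = -276. ✓

h(x) = -5x^2 + 6x - 4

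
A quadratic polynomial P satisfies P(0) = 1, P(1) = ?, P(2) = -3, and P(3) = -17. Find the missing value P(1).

On equispaced nodes a degree-2 polynomial has vanishing third forward difference, so
  - P(0) + 3·P(1) - 3·P(2) + P(3) = 0.
Substituting the known values and solving for P(1):
  3·P(1) = 9
  P(1) = 3.

3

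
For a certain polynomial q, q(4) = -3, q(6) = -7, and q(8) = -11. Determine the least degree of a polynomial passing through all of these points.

1

Forward differences of the values at t = 4, 6, 8:
  q  : -3  -7  -11
  Δ  : -4  -4
  Δ^2: 0
The first differences are constant (-4) and nonzero, while all higher differences vanish, so the minimal degree is 1.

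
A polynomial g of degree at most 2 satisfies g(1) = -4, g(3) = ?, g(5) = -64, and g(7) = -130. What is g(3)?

-22

The 3 known points determine the degree-2 polynomial uniquely.
Write g(x) = ax^2 + bx + c. Substituting each data point gives a linear system:
  a + b + c = -4
  25a + 5b + c = -64
  49a + 7b + c = -130
Solving the system yields a = -3, b = 3, c = -4.
So g(x) = -3x² + 3x - 4.
Then g(3) = -22.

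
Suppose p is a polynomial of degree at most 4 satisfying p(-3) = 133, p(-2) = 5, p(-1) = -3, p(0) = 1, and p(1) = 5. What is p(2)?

93

Write p(n) = an^4 + bn^3 + cn^2 + dn + e. Substituting each data point gives a linear system:
  81a - 27b + 9c - 3d + e = 133
  16a - 8b + 4c - 2d + e = 5
  a - b + c - d + e = -3
  e = 1
  a + b + c + d + e = 5
Solving the system yields a = 4, b = 6, c = -4, d = -2, e = 1.
So p(n) = 4n^4 + 6n^3 - 4n^2 - 2n + 1.
Then p(2) = 93.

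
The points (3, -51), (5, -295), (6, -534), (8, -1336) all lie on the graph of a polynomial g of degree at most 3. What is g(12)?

Write g(n) = an^3 + bn^2 + cn + d. Substituting each data point gives a linear system:
  27a + 9b + 3c + d = -51
  125a + 25b + 5c + d = -295
  216a + 36b + 6c + d = -534
  512a + 64b + 8c + d = -1336
Solving the system yields a = -3, b = 3, c = 1, d = 0.
So g(n) = -3n^3 + 3n^2 + n.
Then g(12) = -4740.

-4740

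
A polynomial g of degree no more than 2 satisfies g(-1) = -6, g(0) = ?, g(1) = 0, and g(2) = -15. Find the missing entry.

3

On equispaced nodes a degree-2 polynomial has vanishing third forward difference, so
  - g(-1) + 3·g(0) - 3·g(1) + g(2) = 0.
Substituting the known values and solving for g(0):
  3·g(0) = 9
  g(0) = 3.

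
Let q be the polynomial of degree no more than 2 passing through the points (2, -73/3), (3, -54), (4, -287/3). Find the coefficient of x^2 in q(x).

-6

Write q(x) = ax^2 + bx + c. Substituting each data point gives a linear system:
  4a + 2b + c = -73/3
  9a + 3b + c = -54
  16a + 4b + c = -287/3
Solving the system yields a = -6, b = 1/3, c = -1.
So q(x) = -6x² + (1/3)x - 1.
The leading coefficient is -6.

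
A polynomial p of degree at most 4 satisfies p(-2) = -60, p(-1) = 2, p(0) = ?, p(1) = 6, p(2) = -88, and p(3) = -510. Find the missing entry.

6

The 5 known points determine the degree-4 polynomial uniquely.
Write p(t) = at^4 + bt^3 + ct^2 + dt + e. Substituting each data point gives a linear system:
  16a - 8b + 4c - 2d + e = -60
  a - b + c - d + e = 2
  a + b + c + d + e = 6
  16a + 8b + 4c + 2d + e = -88
  81a + 27b + 9c + 3d + e = -510
Solving the system yields a = -6, b = -3, c = 4, d = 5, e = 6.
So p(t) = -6t^4 - 3t^3 + 4t^2 + 5t + 6.
Then p(0) = 6.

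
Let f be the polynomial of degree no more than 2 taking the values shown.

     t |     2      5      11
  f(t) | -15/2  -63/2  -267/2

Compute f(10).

-223/2

Write f(t) = at^2 + bt + c. Substituting each data point gives a linear system:
  4a + 2b + c = -15/2
  25a + 5b + c = -63/2
  121a + 11b + c = -267/2
Solving the system yields a = -1, b = -1, c = -3/2.
So f(t) = -t^2 - t - 3/2.
Then f(10) = -223/2.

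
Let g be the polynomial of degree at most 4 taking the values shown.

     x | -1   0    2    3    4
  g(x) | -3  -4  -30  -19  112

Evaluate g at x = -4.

744

Using the Lagrange interpolation formula with nodes -1, 0, 2, 3, 4:
  L_0(x) = x(x - 2)(x - 3)(x - 4) / 60
  L_1(x) = (x + 1)(x - 2)(x - 3)(x - 4) / -24
  L_2(x) = (x + 1)x(x - 3)(x - 4) / 12
  L_3(x) = (x + 1)x(x - 2)(x - 4) / -12
  L_4(x) = (x + 1)x(x - 2)(x - 3) / 40
Then g(x) = -3·L_0(x) - 4·L_1(x) - 30·L_2(x) - 19·L_3(x) + 112·L_4(x).
Expanding and collecting terms gives g(x) = 2x^4 - 5x^3 - 5x^2 + x - 4.
Evaluating at x = -4: g(-4) = 744.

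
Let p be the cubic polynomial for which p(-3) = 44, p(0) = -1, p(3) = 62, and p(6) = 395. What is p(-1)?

Write p(n) = an^3 + bn^2 + cn + d. Substituting each data point gives a linear system:
  -27a + 9b - 3c + d = 44
  d = -1
  27a + 9b + 3c + d = 62
  216a + 36b + 6c + d = 395
Solving the system yields a = 1, b = 6, c = -6, d = -1.
So p(n) = n³ + 6n² - 6n - 1.
Then p(-1) = 10.

10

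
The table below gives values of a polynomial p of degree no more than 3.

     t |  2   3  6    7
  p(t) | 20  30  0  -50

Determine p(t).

Write p(t) = at^3 + bt^2 + ct + d. Substituting each data point gives a linear system:
  8a + 4b + 2c + d = 20
  27a + 9b + 3c + d = 30
  216a + 36b + 6c + d = 0
  343a + 49b + 7c + d = -50
Solving the system yields a = -1, b = 6, c = -1, d = 6.
So p(t) = -t^3 + 6t^2 - t + 6.
Check: p(2) = 20. ✓

p(t) = -t^3 + 6t^2 - t + 6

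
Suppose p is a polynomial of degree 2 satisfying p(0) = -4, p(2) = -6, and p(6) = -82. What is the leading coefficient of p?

Write p(n) = an^2 + bn + c. Substituting each data point gives a linear system:
  c = -4
  4a + 2b + c = -6
  36a + 6b + c = -82
Solving the system yields a = -3, b = 5, c = -4.
So p(n) = -3n^2 + 5n - 4.
The leading coefficient is -3.

-3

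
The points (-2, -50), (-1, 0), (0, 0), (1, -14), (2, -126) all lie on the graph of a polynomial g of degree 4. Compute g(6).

-7434

Write g(u) = au^4 + bu^3 + cu^2 + du + e. Substituting each data point gives a linear system:
  16a - 8b + 4c - 2d + e = -50
  a - b + c - d + e = 0
  e = 0
  a + b + c + d + e = -14
  16a + 8b + 4c + 2d + e = -126
Solving the system yields a = -5, b = -4, c = -2, d = -3, e = 0.
So g(u) = -5u⁴ - 4u³ - 2u² - 3u.
Then g(6) = -7434.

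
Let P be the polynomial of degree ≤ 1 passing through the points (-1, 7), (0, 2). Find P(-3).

Write P(x) = ax + b. Substituting each data point gives a linear system:
  -a + b = 7
  b = 2
Solving the system yields a = -5, b = 2.
So P(x) = -5x + 2.
Then P(-3) = 17.

17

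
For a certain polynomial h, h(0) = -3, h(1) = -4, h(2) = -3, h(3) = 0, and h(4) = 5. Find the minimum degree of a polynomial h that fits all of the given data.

2

Forward differences of the values at s = 0, 1, 2, 3, 4:
  h  : -3  -4  -3  0  5
  Δ  : -1  1  3  5
  Δ^2: 2  2  2
  Δ^3: 0  0
  Δ^4: 0
The second differences are constant (2) and nonzero, while all higher differences vanish, so the minimal degree is 2.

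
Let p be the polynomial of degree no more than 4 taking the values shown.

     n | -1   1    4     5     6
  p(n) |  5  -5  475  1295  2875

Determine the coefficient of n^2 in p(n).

2

Write p(n) = an^4 + bn^3 + cn^2 + dn + e. Substituting each data point gives a linear system:
  a - b + c - d + e = 5
  a + b + c + d + e = -5
  256a + 64b + 16c + 4d + e = 475
  625a + 125b + 25c + 5d + e = 1295
  1296a + 216b + 36c + 6d + e = 2875
Solving the system yields a = 3, b = -5, c = 2, d = 0, e = -5.
So p(n) = 3n^4 - 5n^3 + 2n^2 - 5.
The coefficient of n^2 is 2.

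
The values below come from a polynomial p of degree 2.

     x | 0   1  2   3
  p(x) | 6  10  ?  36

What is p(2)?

20

The 3 known points determine the degree-2 polynomial uniquely.
Write p(x) = ax^2 + bx + c. Substituting each data point gives a linear system:
  c = 6
  a + b + c = 10
  9a + 3b + c = 36
Solving the system yields a = 3, b = 1, c = 6.
So p(x) = 3x^2 + x + 6.
Then p(2) = 20.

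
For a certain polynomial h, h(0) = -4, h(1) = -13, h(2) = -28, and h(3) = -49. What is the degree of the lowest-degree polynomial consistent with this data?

2

Forward differences of the values at s = 0, 1, 2, 3:
  h  : -4  -13  -28  -49
  Δ  : -9  -15  -21
  Δ^2: -6  -6
  Δ^3: 0
The second differences are constant (-6) and nonzero, while all higher differences vanish, so the minimal degree is 2.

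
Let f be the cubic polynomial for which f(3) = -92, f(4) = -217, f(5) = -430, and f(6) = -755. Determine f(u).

Write f(u) = au^3 + bu^2 + cu + d. Substituting each data point gives a linear system:
  27a + 9b + 3c + d = -92
  64a + 16b + 4c + d = -217
  125a + 25b + 5c + d = -430
  216a + 36b + 6c + d = -755
Solving the system yields a = -4, b = 4, c = -5, d = -5.
So f(u) = -4u^3 + 4u^2 - 5u - 5.
Check: f(3) = -92. ✓

f(u) = -4u^3 + 4u^2 - 5u - 5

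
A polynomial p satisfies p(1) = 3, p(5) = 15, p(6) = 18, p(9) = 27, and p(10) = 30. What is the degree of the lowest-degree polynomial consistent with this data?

Divided differences on the nodes 1, 5, 6, 9, 10:
  order 0: 3  15  18  27  30
  order 1: 3  3  3  3
  order 2: 0  0  0
  order 3: 0  0
  order 4: 0
The order-1 divided differences are all 3 (nonzero) and every higher order vanishes, so the data lies on a polynomial of degree exactly 1.

1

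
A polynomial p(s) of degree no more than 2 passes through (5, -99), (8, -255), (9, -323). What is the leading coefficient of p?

Write p(s) = as^2 + bs + c. Substituting each data point gives a linear system:
  25a + 5b + c = -99
  64a + 8b + c = -255
  81a + 9b + c = -323
Solving the system yields a = -4, b = 0, c = 1.
So p(s) = -4s^2 + 1.
The leading coefficient is -4.

-4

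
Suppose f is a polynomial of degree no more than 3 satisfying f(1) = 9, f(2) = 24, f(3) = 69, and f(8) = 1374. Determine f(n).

f(n) = 3n^3 - 3n^2 + 3n + 6

Write f(n) = an^3 + bn^2 + cn + d. Substituting each data point gives a linear system:
  a + b + c + d = 9
  8a + 4b + 2c + d = 24
  27a + 9b + 3c + d = 69
  512a + 64b + 8c + d = 1374
Solving the system yields a = 3, b = -3, c = 3, d = 6.
So f(n) = 3n^3 - 3n^2 + 3n + 6.
Check: f(2) = 24. ✓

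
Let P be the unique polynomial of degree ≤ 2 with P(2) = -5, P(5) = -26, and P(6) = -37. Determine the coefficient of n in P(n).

0

Write P(n) = an^2 + bn + c. Substituting each data point gives a linear system:
  4a + 2b + c = -5
  25a + 5b + c = -26
  36a + 6b + c = -37
Solving the system yields a = -1, b = 0, c = -1.
So P(n) = -n^2 - 1.
The coefficient of n is 0.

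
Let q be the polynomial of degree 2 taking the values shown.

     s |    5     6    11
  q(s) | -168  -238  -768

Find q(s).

Using the Lagrange interpolation formula with nodes 5, 6, 11:
  L_0(s) = (s - 6)(s - 11) / 6
  L_1(s) = (s - 5)(s - 11) / -5
  L_2(s) = (s - 5)(s - 6) / 30
Then q(s) = -168·L_0(s) - 238·L_1(s) - 768·L_2(s).
Expanding and collecting terms gives q(s) = -6s^2 - 4s + 2.
Check: q(6) = -238. ✓

q(s) = -6s^2 - 4s + 2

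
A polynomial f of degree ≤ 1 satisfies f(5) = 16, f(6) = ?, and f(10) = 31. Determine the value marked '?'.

The 2 known points determine the degree-1 polynomial uniquely.
Write f(x) = ax + b. Substituting each data point gives a linear system:
  5a + b = 16
  10a + b = 31
Solving the system yields a = 3, b = 1.
So f(x) = 3x + 1.
Then f(6) = 19.

19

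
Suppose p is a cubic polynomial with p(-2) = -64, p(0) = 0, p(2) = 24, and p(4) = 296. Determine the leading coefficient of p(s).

6

Write p(s) = as^3 + bs^2 + cs + d. Substituting each data point gives a linear system:
  -8a + 4b - 2c + d = -64
  d = 0
  8a + 4b + 2c + d = 24
  64a + 16b + 4c + d = 296
Solving the system yields a = 6, b = -5, c = -2, d = 0.
So p(s) = 6s³ - 5s² - 2s.
The leading coefficient is 6.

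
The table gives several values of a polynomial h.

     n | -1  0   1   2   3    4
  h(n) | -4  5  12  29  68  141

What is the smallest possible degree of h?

3

Forward differences of the values at n = -1, 0, 1, 2, 3, 4:
  h  : -4  5  12  29  68  141
  Δ  : 9  7  17  39  73
  Δ^2: -2  10  22  34
  Δ^3: 12  12  12
  Δ^4: 0  0
  Δ^5: 0
The third differences are constant (12) and nonzero, while all higher differences vanish, so the minimal degree is 3.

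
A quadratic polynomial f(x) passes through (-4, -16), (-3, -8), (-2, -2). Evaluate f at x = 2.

Write f(x) = ax^2 + bx + c. Substituting each data point gives a linear system:
  16a - 4b + c = -16
  9a - 3b + c = -8
  4a - 2b + c = -2
Solving the system yields a = -1, b = 1, c = 4.
So f(x) = -x² + x + 4.
Then f(2) = 2.

2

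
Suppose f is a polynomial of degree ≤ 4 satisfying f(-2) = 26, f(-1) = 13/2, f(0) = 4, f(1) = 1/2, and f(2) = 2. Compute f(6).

Forward differences of the values at u = -2, -1, 0, 1, 2:
  f  : 26  13/2  4  1/2  2
  Δ  : -39/2  -5/2  -7/2  3/2
  Δ^2: 17  -1  5
  Δ^3: -18  6
  Δ^4: 24
The fourth differences are constant, confirming degree 4.
Interpolating (Newton forward form) and evaluating at u = 6 gives f(6) = 1018.

1018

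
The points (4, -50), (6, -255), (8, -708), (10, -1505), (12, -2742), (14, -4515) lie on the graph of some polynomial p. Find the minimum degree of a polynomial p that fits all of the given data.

Forward differences of the values at t = 4, 6, 8, 10, 12, 14:
  p  : -50  -255  -708  -1505  -2742  -4515
  Δ  : -205  -453  -797  -1237  -1773
  Δ^2: -248  -344  -440  -536
  Δ^3: -96  -96  -96
  Δ^4: 0  0
  Δ^5: 0
The third differences are constant (-96) and nonzero, while all higher differences vanish, so the minimal degree is 3.

3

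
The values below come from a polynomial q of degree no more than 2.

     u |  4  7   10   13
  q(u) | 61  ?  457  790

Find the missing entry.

On equispaced nodes a degree-2 polynomial has vanishing third forward difference, so
  - q(4) + 3·q(7) - 3·q(10) + q(13) = 0.
Substituting the known values and solving for q(7):
  3·q(7) = 642
  q(7) = 214.

214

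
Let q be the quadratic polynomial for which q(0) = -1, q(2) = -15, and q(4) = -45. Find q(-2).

Using the Lagrange interpolation formula with nodes 0, 2, 4:
  L_0(x) = (x - 2)(x - 4) / 8
  L_1(x) = x(x - 4) / -4
  L_2(x) = x(x - 2) / 8
Then q(x) = -1·L_0(x) - 15·L_1(x) - 45·L_2(x).
Expanding and collecting terms gives q(x) = -2x^2 - 3x - 1.
Evaluating at x = -2: q(-2) = -3.

-3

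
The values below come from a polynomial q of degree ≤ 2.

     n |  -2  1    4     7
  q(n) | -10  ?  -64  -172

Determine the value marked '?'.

On equispaced nodes a degree-2 polynomial has vanishing third forward difference, so
  - q(-2) + 3·q(1) - 3·q(4) + q(7) = 0.
Substituting the known values and solving for q(1):
  3·q(1) = -30
  q(1) = -10.

-10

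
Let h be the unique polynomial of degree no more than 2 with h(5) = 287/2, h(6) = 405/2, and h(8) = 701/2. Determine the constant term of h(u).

-3/2

Write h(u) = au^2 + bu + c. Substituting each data point gives a linear system:
  25a + 5b + c = 287/2
  36a + 6b + c = 405/2
  64a + 8b + c = 701/2
Solving the system yields a = 5, b = 4, c = -3/2.
So h(u) = 5u² + 4u - 3/2.
The constant term is -3/2.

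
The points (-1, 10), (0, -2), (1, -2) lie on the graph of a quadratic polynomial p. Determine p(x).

p(x) = 6x^2 - 6x - 2

Using the Lagrange interpolation formula with nodes -1, 0, 1:
  L_0(x) = x(x - 1) / 2
  L_1(x) = (x + 1)(x - 1) / -1
  L_2(x) = (x + 1)x / 2
Then p(x) = 10·L_0(x) - 2·L_1(x) - 2·L_2(x).
Expanding and collecting terms gives p(x) = 6x² - 6x - 2.
Check: p(1) = -2. ✓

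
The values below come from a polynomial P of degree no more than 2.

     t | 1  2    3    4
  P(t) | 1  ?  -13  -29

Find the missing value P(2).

-3

The 3 known points determine the degree-2 polynomial uniquely.
Write P(t) = at^2 + bt + c. Substituting each data point gives a linear system:
  a + b + c = 1
  9a + 3b + c = -13
  16a + 4b + c = -29
Solving the system yields a = -3, b = 5, c = -1.
So P(t) = -3t^2 + 5t - 1.
Then P(2) = -3.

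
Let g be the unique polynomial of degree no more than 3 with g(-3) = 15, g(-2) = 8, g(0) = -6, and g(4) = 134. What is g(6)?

Write g(t) = at^3 + bt^2 + ct + d. Substituting each data point gives a linear system:
  -27a + 9b - 3c + d = 15
  -8a + 4b - 2c + d = 8
  d = -6
  64a + 16b + 4c + d = 134
Solving the system yields a = 1, b = 5, c = -1, d = -6.
So g(t) = t^3 + 5t^2 - t - 6.
Then g(6) = 384.

384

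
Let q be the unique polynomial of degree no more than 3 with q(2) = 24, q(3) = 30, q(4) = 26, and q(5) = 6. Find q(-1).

6

Using the Lagrange interpolation formula with nodes 2, 3, 4, 5:
  L_0(s) = (s - 3)(s - 4)(s - 5) / -6
  L_1(s) = (s - 2)(s - 4)(s - 5) / 2
  L_2(s) = (s - 2)(s - 3)(s - 5) / -2
  L_3(s) = (s - 2)(s - 3)(s - 4) / 6
Then q(s) = 24·L_0(s) + 30·L_1(s) + 26·L_2(s) + 6·L_3(s).
Expanding and collecting terms gives q(s) = -s^3 + 4s^2 + 5s + 6.
Evaluating at s = -1: q(-1) = 6.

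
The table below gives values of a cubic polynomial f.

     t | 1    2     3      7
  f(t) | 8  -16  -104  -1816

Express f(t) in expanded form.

Using the Lagrange interpolation formula with nodes 1, 2, 3, 7:
  L_0(t) = (t - 2)(t - 3)(t - 7) / -12
  L_1(t) = (t - 1)(t - 3)(t - 7) / 5
  L_2(t) = (t - 1)(t - 2)(t - 7) / -8
  L_3(t) = (t - 1)(t - 2)(t - 3) / 120
Then f(t) = 8·L_0(t) - 16·L_1(t) - 104·L_2(t) - 1816·L_3(t).
Expanding and collecting terms gives f(t) = -6t^3 + 4t^2 + 6t + 4.
Check: f(7) = -1816. ✓

f(t) = -6t^3 + 4t^2 + 6t + 4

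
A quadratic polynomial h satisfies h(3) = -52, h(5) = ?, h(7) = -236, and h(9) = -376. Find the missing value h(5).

-128

The 3 known points determine the degree-2 polynomial uniquely.
Write h(n) = an^2 + bn + c. Substituting each data point gives a linear system:
  9a + 3b + c = -52
  49a + 7b + c = -236
  81a + 9b + c = -376
Solving the system yields a = -4, b = -6, c = 2.
So h(n) = -4n^2 - 6n + 2.
Then h(5) = -128.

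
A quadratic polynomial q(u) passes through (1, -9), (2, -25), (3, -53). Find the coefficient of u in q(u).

Write q(u) = au^2 + bu + c. Substituting each data point gives a linear system:
  a + b + c = -9
  4a + 2b + c = -25
  9a + 3b + c = -53
Solving the system yields a = -6, b = 2, c = -5.
So q(u) = -6u^2 + 2u - 5.
The coefficient of u is 2.

2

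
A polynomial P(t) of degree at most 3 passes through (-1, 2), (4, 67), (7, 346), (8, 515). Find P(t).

Using the Lagrange interpolation formula with nodes -1, 4, 7, 8:
  L_0(t) = (t - 4)(t - 7)(t - 8) / -360
  L_1(t) = (t + 1)(t - 7)(t - 8) / 60
  L_2(t) = (t + 1)(t - 4)(t - 8) / -24
  L_3(t) = (t + 1)(t - 4)(t - 7) / 36
Then P(t) = 2·L_0(t) + 67·L_1(t) + 346·L_2(t) + 515·L_3(t).
Expanding and collecting terms gives P(t) = t^3 + 3.
Check: P(7) = 346. ✓

P(t) = t^3 + 3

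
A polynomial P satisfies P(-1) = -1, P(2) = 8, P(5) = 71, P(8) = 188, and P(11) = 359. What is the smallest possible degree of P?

Forward differences of the values at t = -1, 2, 5, 8, 11:
  P  : -1  8  71  188  359
  Δ  : 9  63  117  171
  Δ^2: 54  54  54
  Δ^3: 0  0
  Δ^4: 0
The second differences are constant (54) and nonzero, while all higher differences vanish, so the minimal degree is 2.

2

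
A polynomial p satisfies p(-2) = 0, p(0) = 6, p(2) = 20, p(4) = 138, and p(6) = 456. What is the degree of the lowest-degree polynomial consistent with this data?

Forward differences of the values at t = -2, 0, 2, 4, 6:
  p  : 0  6  20  138  456
  Δ  : 6  14  118  318
  Δ^2: 8  104  200
  Δ^3: 96  96
  Δ^4: 0
The third differences are constant (96) and nonzero, while all higher differences vanish, so the minimal degree is 3.

3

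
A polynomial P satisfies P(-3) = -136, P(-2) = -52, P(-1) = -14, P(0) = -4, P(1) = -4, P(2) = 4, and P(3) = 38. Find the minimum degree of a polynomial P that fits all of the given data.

3

Forward differences of the values at t = -3, -2, -1, 0, 1, 2, 3:
  P  : -136  -52  -14  -4  -4  4  38
  Δ  : 84  38  10  0  8  34
  Δ^2: -46  -28  -10  8  26
  Δ^3: 18  18  18  18
  Δ^4: 0  0  0
  Δ^5: 0  0
  Δ^6: 0
The third differences are constant (18) and nonzero, while all higher differences vanish, so the minimal degree is 3.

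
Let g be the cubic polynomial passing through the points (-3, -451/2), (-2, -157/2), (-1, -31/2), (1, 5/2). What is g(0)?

Write g(x) = ax^3 + bx^2 + cx + d. Substituting each data point gives a linear system:
  -27a + 9b - 3c + d = -451/2
  -8a + 4b - 2c + d = -157/2
  -a + b - c + d = -31/2
  a + b + c + d = 5/2
Solving the system yields a = 6, b = -6, c = 3, d = -1/2.
So g(x) = 6x³ - 6x² + 3x - 1/2.
Then g(0) = -1/2.

-1/2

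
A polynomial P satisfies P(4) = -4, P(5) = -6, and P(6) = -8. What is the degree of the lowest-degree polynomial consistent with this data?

1

Forward differences of the values at x = 4, 5, 6:
  P  : -4  -6  -8
  Δ  : -2  -2
  Δ^2: 0
The first differences are constant (-2) and nonzero, while all higher differences vanish, so the minimal degree is 1.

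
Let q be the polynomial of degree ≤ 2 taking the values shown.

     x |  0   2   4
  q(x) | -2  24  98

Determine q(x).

Write q(x) = ax^2 + bx + c. Substituting each data point gives a linear system:
  c = -2
  4a + 2b + c = 24
  16a + 4b + c = 98
Solving the system yields a = 6, b = 1, c = -2.
So q(x) = 6x^2 + x - 2.
Check: q(4) = 98. ✓

q(x) = 6x^2 + x - 2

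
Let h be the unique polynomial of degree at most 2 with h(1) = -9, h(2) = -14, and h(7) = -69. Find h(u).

Using the Lagrange interpolation formula with nodes 1, 2, 7:
  L_0(u) = (u - 2)(u - 7) / 6
  L_1(u) = (u - 1)(u - 7) / -5
  L_2(u) = (u - 1)(u - 2) / 30
Then h(u) = -9·L_0(u) - 14·L_1(u) - 69·L_2(u).
Expanding and collecting terms gives h(u) = -u^2 - 2u - 6.
Check: h(2) = -14. ✓

h(u) = -u^2 - 2u - 6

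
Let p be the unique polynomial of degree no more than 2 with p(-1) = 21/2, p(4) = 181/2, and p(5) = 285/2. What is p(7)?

Write p(x) = ax^2 + bx + c. Substituting each data point gives a linear system:
  a - b + c = 21/2
  16a + 4b + c = 181/2
  25a + 5b + c = 285/2
Solving the system yields a = 6, b = -2, c = 5/2.
So p(x) = 6x^2 - 2x + 5/2.
Then p(7) = 565/2.

565/2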